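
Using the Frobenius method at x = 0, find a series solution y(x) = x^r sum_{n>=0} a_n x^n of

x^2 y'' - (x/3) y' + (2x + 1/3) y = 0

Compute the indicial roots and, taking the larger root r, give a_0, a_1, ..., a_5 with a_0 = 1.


Write in Frobenius form y'' + (p(x)/x) y' + (q(x)/x^2) y = 0:
  p(x) = -1/3,  q(x) = 2x + 1/3.
Indicial equation: r(r-1) + (-1/3) r + (1/3) = 0 -> roots r_1 = 1, r_2 = 1/3.
Take r = r_1 = 1. Let y(x) = x^r sum_{n>=0} a_n x^n with a_0 = 1.
Substitute y = x^r sum a_n x^n and match x^{r+n}. The recurrence is
  D(n) a_n + 2 a_{n-1} = 0,  where D(n) = (r+n)(r+n-1) + (-1/3)(r+n) + (1/3).
  a_n = -2 / D(n) * a_{n-1}.
Since the indicial polynomial factors as (r - r_1)(r - r_2), D(n) = (r_1 + n - r_1)(r_1 + n - r_2) = n(n + 2/3).
Evaluating step by step (a_0 = 1):
  n = 1: D(1) = 1(1 + 2/3) = 5/3; numerator = -2(1) = -2; a_1 = (-2)/(5/3) = -6/5
  n = 2: D(2) = 2(2 + 2/3) = 16/3; numerator = -2(-6/5) = 12/5; a_2 = (12/5)/(16/3) = 9/20
  n = 3: D(3) = 3(3 + 2/3) = 11; numerator = -2(9/20) = -9/10; a_3 = (-9/10)/(11) = -9/110
  n = 4: D(4) = 4(4 + 2/3) = 56/3; numerator = -2(-9/110) = 9/55; a_4 = (9/55)/(56/3) = 27/3080
  n = 5: D(5) = 5(5 + 2/3) = 85/3; numerator = -2(27/3080) = -27/1540; a_5 = (-27/1540)/(85/3) = -81/130900

r = 1; a_0 = 1; a_1 = -6/5; a_2 = 9/20; a_3 = -9/110; a_4 = 27/3080; a_5 = -81/130900


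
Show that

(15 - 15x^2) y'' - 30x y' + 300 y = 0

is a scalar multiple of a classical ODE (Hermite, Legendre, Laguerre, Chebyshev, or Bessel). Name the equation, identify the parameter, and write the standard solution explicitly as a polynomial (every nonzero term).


All three coefficients share the factor 15; dividing through by 15 gives  (1 - x^2) y'' - 2x y' + 20 y = 0.
This matches the Legendre equation (1 - x^2) y'' - 2x y' + n(n+1) y = 0 (note the -2x y' term) with n(n+1) = 20, so n = 4; the polynomial solution is P_4(x).
With y = sum_k a_k x^k, matching x^k gives (k+2)(k+1) a_{k+2} = [k(k+1) - n(n+1)] a_k = (k - 4)(k + 5) a_k. The right side vanishes at k = 4, so the series with the parity of 4 terminates at degree 4.
Standard normalization (P_n(1) = 1): leading coefficient (2n)!/(2^n (n!)^2) = 40320/(16*576) = 35/8, so a_4 = 35/8. Work downward with a_k = (k+1)(k+2) a_{k+2} / ((k - 4)(k + 5)):
  a_2 = (3)(4)(35/8) / ((2 - 4)(2 + 5)) = (105/2)/(-14) = -15/4
  a_0 = (1)(2)(-15/4) / ((0 - 4)(0 + 5)) = (-15/2)/(-20) = 3/8
Hence P_4(x) = 35 x^4/8 - 15 x^2/4 + 3/8.

P_4(x); series = 35 x^4/8 - 15 x^2/4 + 3/8


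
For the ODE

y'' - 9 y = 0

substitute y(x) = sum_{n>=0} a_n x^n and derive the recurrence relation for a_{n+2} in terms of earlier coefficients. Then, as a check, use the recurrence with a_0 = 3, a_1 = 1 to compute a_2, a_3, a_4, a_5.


Substitute y = sum_n a_n x^n into y'' + (const) y = 0.
y''(x) = sum_{n>=0} (n+2)(n+1) a_{n+2} x^n.
The ODE becomes sum_n [(n+2)(n+1) a_{n+2} - 9 a_n] x^n = 0.
Setting each coefficient to zero gives the recurrence:
  (n+2)(n+1) a_{n+2} - 9 a_n = 0,
  a_{n+2} = 9 / ((n+1)(n+2)) a_n.

Check with a_0 = 3, a_1 = 1 (apply the recurrence for n = 0, 1, 2, 3): a_0 = 3, a_1 = 1, a_2 = 27/2, a_3 = 3/2, a_4 = 81/8, a_5 = 27/40.

a_{n+2} = 9/((n+1)(n+2)) * a_n; check: a_0 = 3, a_1 = 1, a_2 = 27/2, a_3 = 3/2, a_4 = 81/8, a_5 = 27/40


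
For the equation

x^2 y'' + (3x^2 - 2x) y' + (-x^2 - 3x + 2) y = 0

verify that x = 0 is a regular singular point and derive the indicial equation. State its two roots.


Divide by x^2 to reach normal form y'' + P_1(x) y' + P_2(x) y = 0 with P_1(x) = 3 - 2/x and P_2(x) = -1 - 3/x + 2/x^2.
x = 0 is a singular point because the y'-coefficient 3 - 2/x has a pole at x = 0 and the y-coefficient -1 - 3/x + 2/x^2 has a pole at x = 0.
It is a regular singular point because x P_1(x) = p(x) = 3x - 2 and x^2 P_2(x) = q(x) = -x^2 - 3x + 2 are polynomials, hence analytic at x = 0.
p(0) = -2,  q(0) = 2.
Indicial equation: r(r-1) + p(0) r + q(0) = 0, i.e. r^2 + (p(0) - 1) r + q(0) = 0, i.e. r^2 - 3 r + 2 = 0.
Discriminant: (-3)^2 - 4(2) = 1, so r = (3 ± 1)/2.
Solving: r_1 = 2, r_2 = 1.

indicial: r^2 - 3 r + 2 = 0; roots r_1 = 2, r_2 = 1


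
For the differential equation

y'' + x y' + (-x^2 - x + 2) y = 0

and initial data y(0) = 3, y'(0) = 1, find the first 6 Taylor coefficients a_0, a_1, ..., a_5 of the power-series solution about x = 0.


Ansatz: y(x) = sum_{n>=0} a_n x^n, so y'(x) = sum_{n>=1} n a_n x^(n-1) and y''(x) = sum_{n>=2} n(n-1) a_n x^(n-2).
Substitute into P(x) y'' + Q(x) y' + R(x) y = 0 with P(x) = 1, Q(x) = x, R(x) = -x^2 - x + 2, and match powers of x.
Initial conditions: a_0 = 3, a_1 = 1.
Setting the coefficient of each power of x to zero and solving order by order (substituting the coefficients already found):
  x^0: 2 a_2 + 2 a_0 = 0  ->  2 a_2 = -2 a_0 = -6  ->  a_2 = -3
  x^1: 6 a_3 + 3 a_1 - a_0 = 0  ->  6 a_3 = -3 a_1 + a_0 = 0  ->  a_3 = 0
  x^2: 12 a_4 + 4 a_2 - a_1 - a_0 = 0  ->  12 a_4 = -4 a_2 + a_1 + a_0 = 16  ->  a_4 = 4/3
  x^3: 20 a_5 + 5 a_3 - a_2 - a_1 = 0  ->  20 a_5 = -5 a_3 + a_2 + a_1 = -2  ->  a_5 = -1/10
Truncated series: y(x) = 3 + x - 3 x^2 + (4/3) x^4 - (1/10) x^5 + O(x^6).

a_0 = 3; a_1 = 1; a_2 = -3; a_3 = 0; a_4 = 4/3; a_5 = -1/10


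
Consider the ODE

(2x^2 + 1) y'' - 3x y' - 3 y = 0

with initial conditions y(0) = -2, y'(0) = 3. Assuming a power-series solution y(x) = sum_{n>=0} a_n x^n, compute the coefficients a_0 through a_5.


Ansatz: y(x) = sum_{n>=0} a_n x^n, so y'(x) = sum_{n>=1} n a_n x^(n-1) and y''(x) = sum_{n>=2} n(n-1) a_n x^(n-2).
Substitute into P(x) y'' + Q(x) y' + R(x) y = 0 with P(x) = 2x^2 + 1, Q(x) = -3x, R(x) = -3, and match powers of x.
Initial conditions: a_0 = -2, a_1 = 3.
Setting the coefficient of each power of x to zero and solving order by order (substituting the coefficients already found):
  x^0: 2 a_2 - 3 a_0 = 0  ->  2 a_2 = 3 a_0 = -6  ->  a_2 = -3
  x^1: 6 a_3 - 6 a_1 = 0  ->  6 a_3 = 6 a_1 = 18  ->  a_3 = 3
  x^2: 12 a_4 - 5 a_2 = 0  ->  12 a_4 = 5 a_2 = -15  ->  a_4 = -5/4
  x^3: 20 a_5 = 0  ->  a_5 = 0
Truncated series: y(x) = -2 + 3 x - 3 x^2 + 3 x^3 - (5/4) x^4 + O(x^6).

a_0 = -2; a_1 = 3; a_2 = -3; a_3 = 3; a_4 = -5/4; a_5 = 0


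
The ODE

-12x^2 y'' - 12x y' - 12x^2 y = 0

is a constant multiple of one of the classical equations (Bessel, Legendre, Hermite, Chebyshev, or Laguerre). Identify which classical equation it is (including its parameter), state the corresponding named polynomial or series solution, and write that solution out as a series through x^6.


All three coefficients share the factor -12; dividing through by -12 gives  x^2 y'' + x y' + x^2 y = 0.
This matches the Bessel equation x^2 y'' + x y' + (x^2 - nu^2) y = 0 with nu^2 = 0, so nu = 0; the solution bounded at x = 0 is J_0(x).
Frobenius at x = 0: indicial roots ±nu; for r = nu the recurrence k(k + 2nu) c_k = -c_{k-2} gives the standard series J_nu(x) = sum_{k>=0} (-1)^k / (k! (k+nu)!) (x/2)^(2k+nu). Evaluate the first 4 terms:
  k = 0: (-1)^0 / (0! * 0! * 2^0) x^0 = 1/(1*1*1) x^0 = (1) x^0
  k = 1: (-1)^1 / (1! * 1! * 2^2) x^2 = -1/(1*1*4) x^2 = (-1/4) x^2
  k = 2: (-1)^2 / (2! * 2! * 2^4) x^4 = 1/(2*2*16) x^4 = (1/64) x^4
  k = 3: (-1)^3 / (3! * 3! * 2^6) x^6 = -1/(6*6*64) x^6 = (-1/2304) x^6
Hence J_0(x) = -x^6/2304 + x^4/64 - x^2/4 + 1 + ....

J_0(x); series = -x^6/2304 + x^4/64 - x^2/4 + 1


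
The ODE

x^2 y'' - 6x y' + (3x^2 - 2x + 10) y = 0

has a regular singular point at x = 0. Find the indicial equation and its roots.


Divide by x^2 to reach normal form y'' + P_1(x) y' + P_2(x) y = 0 with P_1(x) = -6/x and P_2(x) = 3 - 2/x + 10/x^2.
x = 0 is a singular point because the y'-coefficient -6/x has a pole at x = 0 and the y-coefficient 3 - 2/x + 10/x^2 has a pole at x = 0.
It is a regular singular point because x P_1(x) = p(x) = -6 and x^2 P_2(x) = q(x) = 3x^2 - 2x + 10 are polynomials, hence analytic at x = 0.
p(0) = -6,  q(0) = 10.
Indicial equation: r(r-1) + p(0) r + q(0) = 0, i.e. r^2 + (p(0) - 1) r + q(0) = 0, i.e. r^2 - 7 r + 10 = 0.
Discriminant: (-7)^2 - 4(10) = 9, so r = (7 ± 3)/2.
Solving: r_1 = 5, r_2 = 2.

indicial: r^2 - 7 r + 10 = 0; roots r_1 = 5, r_2 = 2


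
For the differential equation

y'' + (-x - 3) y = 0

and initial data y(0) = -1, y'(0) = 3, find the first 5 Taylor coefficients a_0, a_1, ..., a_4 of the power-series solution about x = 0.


Ansatz: y(x) = sum_{n>=0} a_n x^n, so y'(x) = sum_{n>=1} n a_n x^(n-1) and y''(x) = sum_{n>=2} n(n-1) a_n x^(n-2).
Substitute into P(x) y'' + Q(x) y' + R(x) y = 0 with P(x) = 1, Q(x) = 0, R(x) = -x - 3, and match powers of x.
Initial conditions: a_0 = -1, a_1 = 3.
Setting the coefficient of each power of x to zero and solving order by order (substituting the coefficients already found):
  x^0: 2 a_2 - 3 a_0 = 0  ->  2 a_2 = 3 a_0 = -3  ->  a_2 = -3/2
  x^1: 6 a_3 - 3 a_1 - a_0 = 0  ->  6 a_3 = 3 a_1 + a_0 = 8  ->  a_3 = 4/3
  x^2: 12 a_4 - 3 a_2 - a_1 = 0  ->  12 a_4 = 3 a_2 + a_1 = -3/2  ->  a_4 = -1/8
Truncated series: y(x) = -1 + 3 x - (3/2) x^2 + (4/3) x^3 - (1/8) x^4 + O(x^5).

a_0 = -1; a_1 = 3; a_2 = -3/2; a_3 = 4/3; a_4 = -1/8


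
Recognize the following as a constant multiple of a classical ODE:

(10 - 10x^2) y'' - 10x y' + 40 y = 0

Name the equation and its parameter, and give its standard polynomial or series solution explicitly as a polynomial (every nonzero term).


All three coefficients share the factor 10; dividing through by 10 gives  (1 - x^2) y'' - x y' + 4 y = 0.
This matches the Chebyshev equation (1 - x^2) y'' - x y' + n^2 y = 0 (note the -x y' term, not -2x y') with n^2 = 4, so n = 2; the polynomial solution is T_2(x).
With y = sum_k a_k x^k, matching x^k gives (k+2)(k+1) a_{k+2} = (k^2 - n^2) a_k = (k - 2)(k + 2) a_k. The right side vanishes at k = 2, so the series with the parity of 2 terminates at degree 2.
Standard normalization: leading coefficient of T_n is 2^(n-1), so a_2 = 2^1 = 2. Work downward with a_k = (k+1)(k+2) a_{k+2} / ((k - 2)(k + 2)):
  a_0 = (1)(2)(2) / ((0 - 2)(0 + 2)) = 4/(-4) = -1
Hence T_2(x) = 2 x^2 - 1.

T_2(x); series = 2 x^2 - 1


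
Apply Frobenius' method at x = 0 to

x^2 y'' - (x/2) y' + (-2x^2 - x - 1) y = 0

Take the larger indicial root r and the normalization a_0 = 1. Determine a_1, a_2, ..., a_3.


Write in Frobenius form y'' + (p(x)/x) y' + (q(x)/x^2) y = 0:
  p(x) = -1/2,  q(x) = -2x^2 - x - 1.
Indicial equation: r(r-1) + (-1/2) r + (-1) = 0 -> roots r_1 = 2, r_2 = -1/2.
Take r = r_1 = 2. Let y(x) = x^r sum_{n>=0} a_n x^n with a_0 = 1.
Substitute y = x^r sum a_n x^n and match x^{r+n}. The recurrence is
  D(n) a_n - 1 a_{n-1} - 2 a_{n-2} = 0,  where D(n) = (r+n)(r+n-1) + (-1/2)(r+n) + (-1).
  a_n = [1 a_{n-1} + 2 a_{n-2}] / D(n).
Since the indicial polynomial factors as (r - r_1)(r - r_2), D(n) = (r_1 + n - r_1)(r_1 + n - r_2) = n(n + 5/2).
Evaluating step by step (a_0 = 1):
  n = 1: D(1) = 1(1 + 5/2) = 7/2; numerator = 1(1) = 1; a_1 = (1)/(7/2) = 2/7
  n = 2: D(2) = 2(2 + 5/2) = 9; numerator = 1(2/7) + 2(1) = 16/7; a_2 = (16/7)/(9) = 16/63
  n = 3: D(3) = 3(3 + 5/2) = 33/2; numerator = 1(16/63) + 2(2/7) = 52/63; a_3 = (52/63)/(33/2) = 104/2079

r = 2; a_0 = 1; a_1 = 2/7; a_2 = 16/63; a_3 = 104/2079


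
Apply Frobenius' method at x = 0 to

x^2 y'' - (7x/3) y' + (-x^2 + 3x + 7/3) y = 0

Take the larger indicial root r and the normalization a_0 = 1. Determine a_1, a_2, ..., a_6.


Write in Frobenius form y'' + (p(x)/x) y' + (q(x)/x^2) y = 0:
  p(x) = -7/3,  q(x) = -x^2 + 3x + 7/3.
Indicial equation: r(r-1) + (-7/3) r + (7/3) = 0 -> roots r_1 = 7/3, r_2 = 1.
Take r = r_1 = 7/3. Let y(x) = x^r sum_{n>=0} a_n x^n with a_0 = 1.
Substitute y = x^r sum a_n x^n and match x^{r+n}. The recurrence is
  D(n) a_n + 3 a_{n-1} - 1 a_{n-2} = 0,  where D(n) = (r+n)(r+n-1) + (-7/3)(r+n) + (7/3).
  a_n = [-3 a_{n-1} + 1 a_{n-2}] / D(n).
Since the indicial polynomial factors as (r - r_1)(r - r_2), D(n) = (r_1 + n - r_1)(r_1 + n - r_2) = n(n + 4/3).
Evaluating step by step (a_0 = 1):
  n = 1: D(1) = 1(1 + 4/3) = 7/3; numerator = -3(1) = -3; a_1 = (-3)/(7/3) = -9/7
  n = 2: D(2) = 2(2 + 4/3) = 20/3; numerator = -3(-9/7) + 1(1) = 34/7; a_2 = (34/7)/(20/3) = 51/70
  n = 3: D(3) = 3(3 + 4/3) = 13; numerator = -3(51/70) + 1(-9/7) = -243/70; a_3 = (-243/70)/(13) = -243/910
  n = 4: D(4) = 4(4 + 4/3) = 64/3; numerator = -3(-243/910) + 1(51/70) = 696/455; a_4 = (696/455)/(64/3) = 261/3640
  n = 5: D(5) = 5(5 + 4/3) = 95/3; numerator = -3(261/3640) + 1(-243/910) = -27/56; a_5 = (-27/56)/(95/3) = -81/5320
  n = 6: D(6) = 6(6 + 4/3) = 44; numerator = -3(-81/5320) + 1(261/3640) = 4059/34580; a_6 = (4059/34580)/(44) = 369/138320

r = 7/3; a_0 = 1; a_1 = -9/7; a_2 = 51/70; a_3 = -243/910; a_4 = 261/3640; a_5 = -81/5320; a_6 = 369/138320


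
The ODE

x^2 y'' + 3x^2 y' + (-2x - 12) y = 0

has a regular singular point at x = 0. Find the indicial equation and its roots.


Divide by x^2 to reach normal form y'' + P_1(x) y' + P_2(x) y = 0 with P_1(x) = 3 and P_2(x) = -2/x - 12/x^2.
x = 0 is a singular point because the y-coefficient -2/x - 12/x^2 has a pole at x = 0.
It is a regular singular point because x P_1(x) = p(x) = 3x and x^2 P_2(x) = q(x) = -2x - 12 are polynomials, hence analytic at x = 0.
p(0) = 0,  q(0) = -12.
Indicial equation: r(r-1) + p(0) r + q(0) = 0, i.e. r^2 + (p(0) - 1) r + q(0) = 0, i.e. r^2 - 1 r - 12 = 0.
Discriminant: (-1)^2 - 4(-12) = 49, so r = (1 ± 7)/2.
Solving: r_1 = 4, r_2 = -3.

indicial: r^2 - 1 r - 12 = 0; roots r_1 = 4, r_2 = -3


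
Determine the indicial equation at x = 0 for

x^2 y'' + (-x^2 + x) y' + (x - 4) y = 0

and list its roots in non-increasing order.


Divide by x^2 to reach normal form y'' + P_1(x) y' + P_2(x) y = 0 with P_1(x) = -1 + 1/x and P_2(x) = 1/x - 4/x^2.
x = 0 is a singular point because the y'-coefficient -1 + 1/x has a pole at x = 0 and the y-coefficient 1/x - 4/x^2 has a pole at x = 0.
It is a regular singular point because x P_1(x) = p(x) = 1 - x and x^2 P_2(x) = q(x) = x - 4 are polynomials, hence analytic at x = 0.
p(0) = 1,  q(0) = -4.
Indicial equation: r(r-1) + p(0) r + q(0) = 0, i.e. r^2 + (p(0) - 1) r + q(0) = 0, i.e. r^2 - 4 = 0.
Discriminant: (0)^2 - 4(-4) = 16, so r = (0 ± 4)/2.
Solving: r_1 = 2, r_2 = -2.

indicial: r^2 - 4 = 0; roots r_1 = 2, r_2 = -2


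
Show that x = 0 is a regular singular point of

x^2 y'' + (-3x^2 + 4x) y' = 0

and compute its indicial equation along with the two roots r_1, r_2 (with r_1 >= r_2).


Divide by x^2 to reach normal form y'' + P_1(x) y' + P_2(x) y = 0 with P_1(x) = -3 + 4/x and P_2(x) = 0.
x = 0 is a singular point because the y'-coefficient -3 + 4/x has a pole at x = 0.
It is a regular singular point because x P_1(x) = p(x) = 4 - 3x and x^2 P_2(x) = q(x) = 0 are polynomials, hence analytic at x = 0.
p(0) = 4,  q(0) = 0.
Indicial equation: r(r-1) + p(0) r + q(0) = 0, i.e. r^2 + (p(0) - 1) r + q(0) = 0, i.e. r^2 + 3 r = 0.
Discriminant: (3)^2 - 4(0) = 9, so r = (-3 ± 3)/2.
Solving: r_1 = 0, r_2 = -3.

indicial: r^2 + 3 r = 0; roots r_1 = 0, r_2 = -3


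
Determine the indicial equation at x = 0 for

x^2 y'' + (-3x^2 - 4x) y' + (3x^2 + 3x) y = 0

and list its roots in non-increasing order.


Divide by x^2 to reach normal form y'' + P_1(x) y' + P_2(x) y = 0 with P_1(x) = -3 - 4/x and P_2(x) = 3 + 3/x.
x = 0 is a singular point because the y'-coefficient -3 - 4/x has a pole at x = 0 and the y-coefficient 3 + 3/x has a pole at x = 0.
It is a regular singular point because x P_1(x) = p(x) = -3x - 4 and x^2 P_2(x) = q(x) = 3x^2 + 3x are polynomials, hence analytic at x = 0.
p(0) = -4,  q(0) = 0.
Indicial equation: r(r-1) + p(0) r + q(0) = 0, i.e. r^2 + (p(0) - 1) r + q(0) = 0, i.e. r^2 - 5 r = 0.
Discriminant: (-5)^2 - 4(0) = 25, so r = (5 ± 5)/2.
Solving: r_1 = 5, r_2 = 0.

indicial: r^2 - 5 r = 0; roots r_1 = 5, r_2 = 0


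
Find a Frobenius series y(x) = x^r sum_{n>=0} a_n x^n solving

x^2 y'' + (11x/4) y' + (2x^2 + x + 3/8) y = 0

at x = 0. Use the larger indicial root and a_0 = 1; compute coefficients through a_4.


Write in Frobenius form y'' + (p(x)/x) y' + (q(x)/x^2) y = 0:
  p(x) = 11/4,  q(x) = 2x^2 + x + 3/8.
Indicial equation: r(r-1) + (11/4) r + (3/8) = 0 -> roots r_1 = -1/4, r_2 = -3/2.
Take r = r_1 = -1/4. Let y(x) = x^r sum_{n>=0} a_n x^n with a_0 = 1.
Substitute y = x^r sum a_n x^n and match x^{r+n}. The recurrence is
  D(n) a_n + 1 a_{n-1} + 2 a_{n-2} = 0,  where D(n) = (r+n)(r+n-1) + (11/4)(r+n) + (3/8).
  a_n = [-1 a_{n-1} - 2 a_{n-2}] / D(n).
Since the indicial polynomial factors as (r - r_1)(r - r_2), D(n) = (r_1 + n - r_1)(r_1 + n - r_2) = n(n + 5/4).
Evaluating step by step (a_0 = 1):
  n = 1: D(1) = 1(1 + 5/4) = 9/4; numerator = -1(1) = -1; a_1 = (-1)/(9/4) = -4/9
  n = 2: D(2) = 2(2 + 5/4) = 13/2; numerator = -1(-4/9) - 2(1) = -14/9; a_2 = (-14/9)/(13/2) = -28/117
  n = 3: D(3) = 3(3 + 5/4) = 51/4; numerator = -1(-28/117) - 2(-4/9) = 44/39; a_3 = (44/39)/(51/4) = 176/1989
  n = 4: D(4) = 4(4 + 5/4) = 21; numerator = -1(176/1989) - 2(-28/117) = 776/1989; a_4 = (776/1989)/(21) = 776/41769

r = -1/4; a_0 = 1; a_1 = -4/9; a_2 = -28/117; a_3 = 176/1989; a_4 = 776/41769


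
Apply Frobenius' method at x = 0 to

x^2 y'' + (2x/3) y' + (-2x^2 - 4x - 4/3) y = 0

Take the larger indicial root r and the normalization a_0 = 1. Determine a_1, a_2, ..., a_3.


Write in Frobenius form y'' + (p(x)/x) y' + (q(x)/x^2) y = 0:
  p(x) = 2/3,  q(x) = -2x^2 - 4x - 4/3.
Indicial equation: r(r-1) + (2/3) r + (-4/3) = 0 -> roots r_1 = 4/3, r_2 = -1.
Take r = r_1 = 4/3. Let y(x) = x^r sum_{n>=0} a_n x^n with a_0 = 1.
Substitute y = x^r sum a_n x^n and match x^{r+n}. The recurrence is
  D(n) a_n - 4 a_{n-1} - 2 a_{n-2} = 0,  where D(n) = (r+n)(r+n-1) + (2/3)(r+n) + (-4/3).
  a_n = [4 a_{n-1} + 2 a_{n-2}] / D(n).
Since the indicial polynomial factors as (r - r_1)(r - r_2), D(n) = (r_1 + n - r_1)(r_1 + n - r_2) = n(n + 7/3).
Evaluating step by step (a_0 = 1):
  n = 1: D(1) = 1(1 + 7/3) = 10/3; numerator = 4(1) = 4; a_1 = (4)/(10/3) = 6/5
  n = 2: D(2) = 2(2 + 7/3) = 26/3; numerator = 4(6/5) + 2(1) = 34/5; a_2 = (34/5)/(26/3) = 51/65
  n = 3: D(3) = 3(3 + 7/3) = 16; numerator = 4(51/65) + 2(6/5) = 72/13; a_3 = (72/13)/(16) = 9/26

r = 4/3; a_0 = 1; a_1 = 6/5; a_2 = 51/65; a_3 = 9/26


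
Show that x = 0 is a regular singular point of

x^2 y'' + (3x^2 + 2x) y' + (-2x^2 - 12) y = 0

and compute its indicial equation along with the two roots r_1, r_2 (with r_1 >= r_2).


Divide by x^2 to reach normal form y'' + P_1(x) y' + P_2(x) y = 0 with P_1(x) = 3 + 2/x and P_2(x) = -2 - 12/x^2.
x = 0 is a singular point because the y'-coefficient 3 + 2/x has a pole at x = 0 and the y-coefficient -2 - 12/x^2 has a pole at x = 0.
It is a regular singular point because x P_1(x) = p(x) = 3x + 2 and x^2 P_2(x) = q(x) = -2x^2 - 12 are polynomials, hence analytic at x = 0.
p(0) = 2,  q(0) = -12.
Indicial equation: r(r-1) + p(0) r + q(0) = 0, i.e. r^2 + (p(0) - 1) r + q(0) = 0, i.e. r^2 + 1 r - 12 = 0.
Discriminant: (1)^2 - 4(-12) = 49, so r = (-1 ± 7)/2.
Solving: r_1 = 3, r_2 = -4.

indicial: r^2 + 1 r - 12 = 0; roots r_1 = 3, r_2 = -4


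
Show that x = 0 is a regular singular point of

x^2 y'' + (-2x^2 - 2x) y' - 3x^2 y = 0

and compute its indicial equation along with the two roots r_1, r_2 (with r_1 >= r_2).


Divide by x^2 to reach normal form y'' + P_1(x) y' + P_2(x) y = 0 with P_1(x) = -2 - 2/x and P_2(x) = -3.
x = 0 is a singular point because the y'-coefficient -2 - 2/x has a pole at x = 0.
It is a regular singular point because x P_1(x) = p(x) = -2x - 2 and x^2 P_2(x) = q(x) = -3x^2 are polynomials, hence analytic at x = 0.
p(0) = -2,  q(0) = 0.
Indicial equation: r(r-1) + p(0) r + q(0) = 0, i.e. r^2 + (p(0) - 1) r + q(0) = 0, i.e. r^2 - 3 r = 0.
Discriminant: (-3)^2 - 4(0) = 9, so r = (3 ± 3)/2.
Solving: r_1 = 3, r_2 = 0.

indicial: r^2 - 3 r = 0; roots r_1 = 3, r_2 = 0


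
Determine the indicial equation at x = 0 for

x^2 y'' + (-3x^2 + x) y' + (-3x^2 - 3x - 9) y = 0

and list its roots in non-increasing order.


Divide by x^2 to reach normal form y'' + P_1(x) y' + P_2(x) y = 0 with P_1(x) = -3 + 1/x and P_2(x) = -3 - 3/x - 9/x^2.
x = 0 is a singular point because the y'-coefficient -3 + 1/x has a pole at x = 0 and the y-coefficient -3 - 3/x - 9/x^2 has a pole at x = 0.
It is a regular singular point because x P_1(x) = p(x) = 1 - 3x and x^2 P_2(x) = q(x) = -3x^2 - 3x - 9 are polynomials, hence analytic at x = 0.
p(0) = 1,  q(0) = -9.
Indicial equation: r(r-1) + p(0) r + q(0) = 0, i.e. r^2 + (p(0) - 1) r + q(0) = 0, i.e. r^2 - 9 = 0.
Discriminant: (0)^2 - 4(-9) = 36, so r = (0 ± 6)/2.
Solving: r_1 = 3, r_2 = -3.

indicial: r^2 - 9 = 0; roots r_1 = 3, r_2 = -3


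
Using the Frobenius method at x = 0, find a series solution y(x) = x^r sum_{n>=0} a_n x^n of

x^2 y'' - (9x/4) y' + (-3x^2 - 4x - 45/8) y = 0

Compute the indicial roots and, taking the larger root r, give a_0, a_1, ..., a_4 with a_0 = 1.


Write in Frobenius form y'' + (p(x)/x) y' + (q(x)/x^2) y = 0:
  p(x) = -9/4,  q(x) = -3x^2 - 4x - 45/8.
Indicial equation: r(r-1) + (-9/4) r + (-45/8) = 0 -> roots r_1 = 9/2, r_2 = -5/4.
Take r = r_1 = 9/2. Let y(x) = x^r sum_{n>=0} a_n x^n with a_0 = 1.
Substitute y = x^r sum a_n x^n and match x^{r+n}. The recurrence is
  D(n) a_n - 4 a_{n-1} - 3 a_{n-2} = 0,  where D(n) = (r+n)(r+n-1) + (-9/4)(r+n) + (-45/8).
  a_n = [4 a_{n-1} + 3 a_{n-2}] / D(n).
Since the indicial polynomial factors as (r - r_1)(r - r_2), D(n) = (r_1 + n - r_1)(r_1 + n - r_2) = n(n + 23/4).
Evaluating step by step (a_0 = 1):
  n = 1: D(1) = 1(1 + 23/4) = 27/4; numerator = 4(1) = 4; a_1 = (4)/(27/4) = 16/27
  n = 2: D(2) = 2(2 + 23/4) = 31/2; numerator = 4(16/27) + 3(1) = 145/27; a_2 = (145/27)/(31/2) = 290/837
  n = 3: D(3) = 3(3 + 23/4) = 105/4; numerator = 4(290/837) + 3(16/27) = 2648/837; a_3 = (2648/837)/(105/4) = 10592/87885
  n = 4: D(4) = 4(4 + 23/4) = 39; numerator = 4(10592/87885) + 3(290/837) = 133718/87885; a_4 = (133718/87885)/(39) = 10286/263655

r = 9/2; a_0 = 1; a_1 = 16/27; a_2 = 290/837; a_3 = 10592/87885; a_4 = 10286/263655


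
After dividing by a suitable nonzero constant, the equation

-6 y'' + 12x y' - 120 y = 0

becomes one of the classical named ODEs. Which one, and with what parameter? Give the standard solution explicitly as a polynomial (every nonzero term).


All three coefficients share the factor -6; dividing through by -6 gives  y'' - 2x y' + 20 y = 0.
This matches the Hermite equation y'' - 2x y' + 2n y = 0 with 2n = 20, so n = 10; the polynomial solution is H_10(x).
With y = sum_k a_k x^k, matching x^k gives (k+2)(k+1) a_{k+2} = 2(k - n) a_k = 2(k - 10) a_k. The right side vanishes at k = 10, so the series with the parity of 10 terminates at degree 10.
Standard normalization: leading coefficient of H_n is 2^n, so a_10 = 2^10 = 1024. Work downward with a_k = (k+1)(k+2) a_{k+2} / (2(k - n)):
  a_8 = (9)(10)(1024) / (2(8 - 10)) = 92160/(-4) = -23040
  a_6 = (7)(8)(-23040) / (2(6 - 10)) = -1290240/(-8) = 161280
  a_4 = (5)(6)(161280) / (2(4 - 10)) = 4838400/(-12) = -403200
  a_2 = (3)(4)(-403200) / (2(2 - 10)) = -4838400/(-16) = 302400
  a_0 = (1)(2)(302400) / (2(0 - 10)) = 604800/(-20) = -30240
Hence H_10(x) = 1024 x^10 - 23040 x^8 + 161280 x^6 - 403200 x^4 + 302400 x^2 - 30240.

H_10(x); series = 1024 x^10 - 23040 x^8 + 161280 x^6 - 403200 x^4 + 302400 x^2 - 30240


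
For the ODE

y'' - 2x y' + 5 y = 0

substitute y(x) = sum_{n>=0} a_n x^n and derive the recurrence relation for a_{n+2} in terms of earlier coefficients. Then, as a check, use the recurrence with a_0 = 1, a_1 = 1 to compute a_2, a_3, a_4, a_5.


Substitute y = sum_n a_n x^n.
y''(x) has coefficient (n+2)(n+1) a_{n+2} at x^n;
-2 x y'(x) has coefficient -2 n a_n at x^n (shift);
5 y(x) has coefficient 5 a_n at x^n.
Matching x^n: (n+2)(n+1) a_{n+2} + (-2n + 5) a_n = 0.
Thus a_{n+2} = (2n - 5) / ((n+1)(n+2)) * a_n.

Check with a_0 = 1, a_1 = 1 (apply the recurrence for n = 0, 1, 2, 3): a_0 = 1, a_1 = 1, a_2 = -5/2, a_3 = -1/2, a_4 = 5/24, a_5 = -1/40.

a_(n+2) = (2n - 5) / ((n+1)(n+2)) * a_n; check: a_0 = 1, a_1 = 1, a_2 = -5/2, a_3 = -1/2, a_4 = 5/24, a_5 = -1/40


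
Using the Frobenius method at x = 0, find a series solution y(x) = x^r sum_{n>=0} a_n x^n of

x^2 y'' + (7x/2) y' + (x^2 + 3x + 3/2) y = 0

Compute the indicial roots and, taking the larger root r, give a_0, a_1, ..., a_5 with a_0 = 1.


Write in Frobenius form y'' + (p(x)/x) y' + (q(x)/x^2) y = 0:
  p(x) = 7/2,  q(x) = x^2 + 3x + 3/2.
Indicial equation: r(r-1) + (7/2) r + (3/2) = 0 -> roots r_1 = -1, r_2 = -3/2.
Take r = r_1 = -1. Let y(x) = x^r sum_{n>=0} a_n x^n with a_0 = 1.
Substitute y = x^r sum a_n x^n and match x^{r+n}. The recurrence is
  D(n) a_n + 3 a_{n-1} + 1 a_{n-2} = 0,  where D(n) = (r+n)(r+n-1) + (7/2)(r+n) + (3/2).
  a_n = [-3 a_{n-1} - 1 a_{n-2}] / D(n).
Since the indicial polynomial factors as (r - r_1)(r - r_2), D(n) = (r_1 + n - r_1)(r_1 + n - r_2) = n(n + 1/2).
Evaluating step by step (a_0 = 1):
  n = 1: D(1) = 1(1 + 1/2) = 3/2; numerator = -3(1) = -3; a_1 = (-3)/(3/2) = -2
  n = 2: D(2) = 2(2 + 1/2) = 5; numerator = -3(-2) - 1(1) = 5; a_2 = (5)/(5) = 1
  n = 3: D(3) = 3(3 + 1/2) = 21/2; numerator = -3(1) - 1(-2) = -1; a_3 = (-1)/(21/2) = -2/21
  n = 4: D(4) = 4(4 + 1/2) = 18; numerator = -3(-2/21) - 1(1) = -5/7; a_4 = (-5/7)/(18) = -5/126
  n = 5: D(5) = 5(5 + 1/2) = 55/2; numerator = -3(-5/126) - 1(-2/21) = 3/14; a_5 = (3/14)/(55/2) = 3/385

r = -1; a_0 = 1; a_1 = -2; a_2 = 1; a_3 = -2/21; a_4 = -5/126; a_5 = 3/385


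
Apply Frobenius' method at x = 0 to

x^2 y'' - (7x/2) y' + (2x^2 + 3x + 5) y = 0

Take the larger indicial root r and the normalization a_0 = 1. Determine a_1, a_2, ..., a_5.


Write in Frobenius form y'' + (p(x)/x) y' + (q(x)/x^2) y = 0:
  p(x) = -7/2,  q(x) = 2x^2 + 3x + 5.
Indicial equation: r(r-1) + (-7/2) r + (5) = 0 -> roots r_1 = 5/2, r_2 = 2.
Take r = r_1 = 5/2. Let y(x) = x^r sum_{n>=0} a_n x^n with a_0 = 1.
Substitute y = x^r sum a_n x^n and match x^{r+n}. The recurrence is
  D(n) a_n + 3 a_{n-1} + 2 a_{n-2} = 0,  where D(n) = (r+n)(r+n-1) + (-7/2)(r+n) + (5).
  a_n = [-3 a_{n-1} - 2 a_{n-2}] / D(n).
Since the indicial polynomial factors as (r - r_1)(r - r_2), D(n) = (r_1 + n - r_1)(r_1 + n - r_2) = n(n + 1/2).
Evaluating step by step (a_0 = 1):
  n = 1: D(1) = 1(1 + 1/2) = 3/2; numerator = -3(1) = -3; a_1 = (-3)/(3/2) = -2
  n = 2: D(2) = 2(2 + 1/2) = 5; numerator = -3(-2) - 2(1) = 4; a_2 = (4)/(5) = 4/5
  n = 3: D(3) = 3(3 + 1/2) = 21/2; numerator = -3(4/5) - 2(-2) = 8/5; a_3 = (8/5)/(21/2) = 16/105
  n = 4: D(4) = 4(4 + 1/2) = 18; numerator = -3(16/105) - 2(4/5) = -72/35; a_4 = (-72/35)/(18) = -4/35
  n = 5: D(5) = 5(5 + 1/2) = 55/2; numerator = -3(-4/35) - 2(16/105) = 4/105; a_5 = (4/105)/(55/2) = 8/5775

r = 5/2; a_0 = 1; a_1 = -2; a_2 = 4/5; a_3 = 16/105; a_4 = -4/35; a_5 = 8/5775


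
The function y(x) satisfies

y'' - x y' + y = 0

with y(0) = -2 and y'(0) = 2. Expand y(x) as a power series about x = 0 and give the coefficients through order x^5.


Ansatz: y(x) = sum_{n>=0} a_n x^n, so y'(x) = sum_{n>=1} n a_n x^(n-1) and y''(x) = sum_{n>=2} n(n-1) a_n x^(n-2).
Substitute into P(x) y'' + Q(x) y' + R(x) y = 0 with P(x) = 1, Q(x) = -x, R(x) = 1, and match powers of x.
Initial conditions: a_0 = -2, a_1 = 2.
Setting the coefficient of each power of x to zero and solving order by order (substituting the coefficients already found):
  x^0: 2 a_2 + a_0 = 0  ->  2 a_2 = -a_0 = 2  ->  a_2 = 1
  x^1: 6 a_3 = 0  ->  a_3 = 0
  x^2: 12 a_4 - a_2 = 0  ->  12 a_4 = a_2 = 1  ->  a_4 = 1/12
  x^3: 20 a_5 - 2 a_3 = 0  ->  20 a_5 = 2 a_3 = 0  ->  a_5 = 0
Truncated series: y(x) = -2 + 2 x + x^2 + (1/12) x^4 + O(x^6).

a_0 = -2; a_1 = 2; a_2 = 1; a_3 = 0; a_4 = 1/12; a_5 = 0


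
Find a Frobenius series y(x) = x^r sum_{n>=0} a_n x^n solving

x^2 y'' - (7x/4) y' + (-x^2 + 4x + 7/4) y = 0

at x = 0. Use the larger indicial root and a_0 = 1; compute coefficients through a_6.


Write in Frobenius form y'' + (p(x)/x) y' + (q(x)/x^2) y = 0:
  p(x) = -7/4,  q(x) = -x^2 + 4x + 7/4.
Indicial equation: r(r-1) + (-7/4) r + (7/4) = 0 -> roots r_1 = 7/4, r_2 = 1.
Take r = r_1 = 7/4. Let y(x) = x^r sum_{n>=0} a_n x^n with a_0 = 1.
Substitute y = x^r sum a_n x^n and match x^{r+n}. The recurrence is
  D(n) a_n + 4 a_{n-1} - 1 a_{n-2} = 0,  where D(n) = (r+n)(r+n-1) + (-7/4)(r+n) + (7/4).
  a_n = [-4 a_{n-1} + 1 a_{n-2}] / D(n).
Since the indicial polynomial factors as (r - r_1)(r - r_2), D(n) = (r_1 + n - r_1)(r_1 + n - r_2) = n(n + 3/4).
Evaluating step by step (a_0 = 1):
  n = 1: D(1) = 1(1 + 3/4) = 7/4; numerator = -4(1) = -4; a_1 = (-4)/(7/4) = -16/7
  n = 2: D(2) = 2(2 + 3/4) = 11/2; numerator = -4(-16/7) + 1(1) = 71/7; a_2 = (71/7)/(11/2) = 142/77
  n = 3: D(3) = 3(3 + 3/4) = 45/4; numerator = -4(142/77) + 1(-16/7) = -744/77; a_3 = (-744/77)/(45/4) = -992/1155
  n = 4: D(4) = 4(4 + 3/4) = 19; numerator = -4(-992/1155) + 1(142/77) = 6098/1155; a_4 = (6098/1155)/(19) = 6098/21945
  n = 5: D(5) = 5(5 + 3/4) = 115/4; numerator = -4(6098/21945) + 1(-992/1155) = -8648/4389; a_5 = (-8648/4389)/(115/4) = -1504/21945
  n = 6: D(6) = 6(6 + 3/4) = 81/2; numerator = -4(-1504/21945) + 1(6098/21945) = 4038/7315; a_6 = (4038/7315)/(81/2) = 2692/197505

r = 7/4; a_0 = 1; a_1 = -16/7; a_2 = 142/77; a_3 = -992/1155; a_4 = 6098/21945; a_5 = -1504/21945; a_6 = 2692/197505


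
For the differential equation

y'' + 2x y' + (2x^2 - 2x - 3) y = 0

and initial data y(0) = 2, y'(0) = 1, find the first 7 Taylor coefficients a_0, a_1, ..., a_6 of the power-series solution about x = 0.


Ansatz: y(x) = sum_{n>=0} a_n x^n, so y'(x) = sum_{n>=1} n a_n x^(n-1) and y''(x) = sum_{n>=2} n(n-1) a_n x^(n-2).
Substitute into P(x) y'' + Q(x) y' + R(x) y = 0 with P(x) = 1, Q(x) = 2x, R(x) = 2x^2 - 2x - 3, and match powers of x.
Initial conditions: a_0 = 2, a_1 = 1.
Setting the coefficient of each power of x to zero and solving order by order (substituting the coefficients already found):
  x^0: 2 a_2 - 3 a_0 = 0  ->  2 a_2 = 3 a_0 = 6  ->  a_2 = 3
  x^1: 6 a_3 - a_1 - 2 a_0 = 0  ->  6 a_3 = a_1 + 2 a_0 = 5  ->  a_3 = 5/6
  x^2: 12 a_4 + a_2 - 2 a_1 + 2 a_0 = 0  ->  12 a_4 = -a_2 + 2 a_1 - 2 a_0 = -5  ->  a_4 = -5/12
  x^3: 20 a_5 + 3 a_3 - 2 a_2 + 2 a_1 = 0  ->  20 a_5 = -3 a_3 + 2 a_2 - 2 a_1 = 3/2  ->  a_5 = 3/40
  x^4: 30 a_6 + 5 a_4 - 2 a_3 + 2 a_2 = 0  ->  30 a_6 = -5 a_4 + 2 a_3 - 2 a_2 = -9/4  ->  a_6 = -3/40
Truncated series: y(x) = 2 + x + 3 x^2 + (5/6) x^3 - (5/12) x^4 + (3/40) x^5 - (3/40) x^6 + O(x^7).

a_0 = 2; a_1 = 1; a_2 = 3; a_3 = 5/6; a_4 = -5/12; a_5 = 3/40; a_6 = -3/40


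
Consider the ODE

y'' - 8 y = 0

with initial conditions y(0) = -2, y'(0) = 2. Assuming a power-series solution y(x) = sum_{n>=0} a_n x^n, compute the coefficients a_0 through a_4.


Ansatz: y(x) = sum_{n>=0} a_n x^n, so y'(x) = sum_{n>=1} n a_n x^(n-1) and y''(x) = sum_{n>=2} n(n-1) a_n x^(n-2).
Substitute into P(x) y'' + Q(x) y' + R(x) y = 0 with P(x) = 1, Q(x) = 0, R(x) = -8, and match powers of x.
Initial conditions: a_0 = -2, a_1 = 2.
Setting the coefficient of each power of x to zero and solving order by order (substituting the coefficients already found):
  x^0: 2 a_2 - 8 a_0 = 0  ->  2 a_2 = 8 a_0 = -16  ->  a_2 = -8
  x^1: 6 a_3 - 8 a_1 = 0  ->  6 a_3 = 8 a_1 = 16  ->  a_3 = 8/3
  x^2: 12 a_4 - 8 a_2 = 0  ->  12 a_4 = 8 a_2 = -64  ->  a_4 = -16/3
Truncated series: y(x) = -2 + 2 x - 8 x^2 + (8/3) x^3 - (16/3) x^4 + O(x^5).

a_0 = -2; a_1 = 2; a_2 = -8; a_3 = 8/3; a_4 = -16/3


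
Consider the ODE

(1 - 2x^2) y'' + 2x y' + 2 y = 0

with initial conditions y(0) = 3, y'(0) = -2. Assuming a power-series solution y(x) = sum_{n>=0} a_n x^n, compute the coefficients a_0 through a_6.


Ansatz: y(x) = sum_{n>=0} a_n x^n, so y'(x) = sum_{n>=1} n a_n x^(n-1) and y''(x) = sum_{n>=2} n(n-1) a_n x^(n-2).
Substitute into P(x) y'' + Q(x) y' + R(x) y = 0 with P(x) = 1 - 2x^2, Q(x) = 2x, R(x) = 2, and match powers of x.
Initial conditions: a_0 = 3, a_1 = -2.
Setting the coefficient of each power of x to zero and solving order by order (substituting the coefficients already found):
  x^0: 2 a_2 + 2 a_0 = 0  ->  2 a_2 = -2 a_0 = -6  ->  a_2 = -3
  x^1: 6 a_3 + 4 a_1 = 0  ->  6 a_3 = -4 a_1 = 8  ->  a_3 = 4/3
  x^2: 12 a_4 + 2 a_2 = 0  ->  12 a_4 = -2 a_2 = 6  ->  a_4 = 1/2
  x^3: 20 a_5 - 4 a_3 = 0  ->  20 a_5 = 4 a_3 = 16/3  ->  a_5 = 4/15
  x^4: 30 a_6 - 14 a_4 = 0  ->  30 a_6 = 14 a_4 = 7  ->  a_6 = 7/30
Truncated series: y(x) = 3 - 2 x - 3 x^2 + (4/3) x^3 + (1/2) x^4 + (4/15) x^5 + (7/30) x^6 + O(x^7).

a_0 = 3; a_1 = -2; a_2 = -3; a_3 = 4/3; a_4 = 1/2; a_5 = 4/15; a_6 = 7/30


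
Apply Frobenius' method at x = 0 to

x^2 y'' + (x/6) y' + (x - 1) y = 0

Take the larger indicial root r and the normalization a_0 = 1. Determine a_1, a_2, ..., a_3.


Write in Frobenius form y'' + (p(x)/x) y' + (q(x)/x^2) y = 0:
  p(x) = 1/6,  q(x) = x - 1.
Indicial equation: r(r-1) + (1/6) r + (-1) = 0 -> roots r_1 = 3/2, r_2 = -2/3.
Take r = r_1 = 3/2. Let y(x) = x^r sum_{n>=0} a_n x^n with a_0 = 1.
Substitute y = x^r sum a_n x^n and match x^{r+n}. The recurrence is
  D(n) a_n + 1 a_{n-1} = 0,  where D(n) = (r+n)(r+n-1) + (1/6)(r+n) + (-1).
  a_n = -1 / D(n) * a_{n-1}.
Since the indicial polynomial factors as (r - r_1)(r - r_2), D(n) = (r_1 + n - r_1)(r_1 + n - r_2) = n(n + 13/6).
Evaluating step by step (a_0 = 1):
  n = 1: D(1) = 1(1 + 13/6) = 19/6; numerator = -1(1) = -1; a_1 = (-1)/(19/6) = -6/19
  n = 2: D(2) = 2(2 + 13/6) = 25/3; numerator = -1(-6/19) = 6/19; a_2 = (6/19)/(25/3) = 18/475
  n = 3: D(3) = 3(3 + 13/6) = 31/2; numerator = -1(18/475) = -18/475; a_3 = (-18/475)/(31/2) = -36/14725

r = 3/2; a_0 = 1; a_1 = -6/19; a_2 = 18/475; a_3 = -36/14725


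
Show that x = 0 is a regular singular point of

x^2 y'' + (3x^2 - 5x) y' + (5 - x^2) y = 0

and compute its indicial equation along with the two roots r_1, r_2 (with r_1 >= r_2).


Divide by x^2 to reach normal form y'' + P_1(x) y' + P_2(x) y = 0 with P_1(x) = 3 - 5/x and P_2(x) = -1 + 5/x^2.
x = 0 is a singular point because the y'-coefficient 3 - 5/x has a pole at x = 0 and the y-coefficient -1 + 5/x^2 has a pole at x = 0.
It is a regular singular point because x P_1(x) = p(x) = 3x - 5 and x^2 P_2(x) = q(x) = 5 - x^2 are polynomials, hence analytic at x = 0.
p(0) = -5,  q(0) = 5.
Indicial equation: r(r-1) + p(0) r + q(0) = 0, i.e. r^2 + (p(0) - 1) r + q(0) = 0, i.e. r^2 - 6 r + 5 = 0.
Discriminant: (-6)^2 - 4(5) = 16, so r = (6 ± 4)/2.
Solving: r_1 = 5, r_2 = 1.

indicial: r^2 - 6 r + 5 = 0; roots r_1 = 5, r_2 = 1


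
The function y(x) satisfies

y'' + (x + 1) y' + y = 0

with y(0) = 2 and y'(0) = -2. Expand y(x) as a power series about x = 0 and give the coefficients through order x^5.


Ansatz: y(x) = sum_{n>=0} a_n x^n, so y'(x) = sum_{n>=1} n a_n x^(n-1) and y''(x) = sum_{n>=2} n(n-1) a_n x^(n-2).
Substitute into P(x) y'' + Q(x) y' + R(x) y = 0 with P(x) = 1, Q(x) = x + 1, R(x) = 1, and match powers of x.
Initial conditions: a_0 = 2, a_1 = -2.
Setting the coefficient of each power of x to zero and solving order by order (substituting the coefficients already found):
  x^0: 2 a_2 + a_1 + a_0 = 0  ->  2 a_2 = -a_1 - a_0 = 0  ->  a_2 = 0
  x^1: 6 a_3 + 2 a_2 + 2 a_1 = 0  ->  6 a_3 = -2 a_2 - 2 a_1 = 4  ->  a_3 = 2/3
  x^2: 12 a_4 + 3 a_3 + 3 a_2 = 0  ->  12 a_4 = -3 a_3 - 3 a_2 = -2  ->  a_4 = -1/6
  x^3: 20 a_5 + 4 a_4 + 4 a_3 = 0  ->  20 a_5 = -4 a_4 - 4 a_3 = -2  ->  a_5 = -1/10
Truncated series: y(x) = 2 - 2 x + (2/3) x^3 - (1/6) x^4 - (1/10) x^5 + O(x^6).

a_0 = 2; a_1 = -2; a_2 = 0; a_3 = 2/3; a_4 = -1/6; a_5 = -1/10


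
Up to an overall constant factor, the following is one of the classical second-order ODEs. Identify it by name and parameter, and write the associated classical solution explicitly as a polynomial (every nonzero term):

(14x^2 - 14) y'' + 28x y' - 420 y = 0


All three coefficients share the factor -14; dividing through by -14 gives  (1 - x^2) y'' - 2x y' + 30 y = 0.
This matches the Legendre equation (1 - x^2) y'' - 2x y' + n(n+1) y = 0 (note the -2x y' term) with n(n+1) = 30, so n = 5; the polynomial solution is P_5(x).
With y = sum_k a_k x^k, matching x^k gives (k+2)(k+1) a_{k+2} = [k(k+1) - n(n+1)] a_k = (k - 5)(k + 6) a_k. The right side vanishes at k = 5, so the series with the parity of 5 terminates at degree 5.
Standard normalization (P_n(1) = 1): leading coefficient (2n)!/(2^n (n!)^2) = 3628800/(32*14400) = 63/8, so a_5 = 63/8. Work downward with a_k = (k+1)(k+2) a_{k+2} / ((k - 5)(k + 6)):
  a_3 = (4)(5)(63/8) / ((3 - 5)(3 + 6)) = (315/2)/(-18) = -35/4
  a_1 = (2)(3)(-35/4) / ((1 - 5)(1 + 6)) = (-105/2)/(-28) = 15/8
Hence P_5(x) = 63 x^5/8 - 35 x^3/4 + 15 x/8.

P_5(x); series = 63 x^5/8 - 35 x^3/4 + 15 x/8


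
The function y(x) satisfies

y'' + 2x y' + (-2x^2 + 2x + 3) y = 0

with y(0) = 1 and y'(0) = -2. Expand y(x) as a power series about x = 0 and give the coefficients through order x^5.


Ansatz: y(x) = sum_{n>=0} a_n x^n, so y'(x) = sum_{n>=1} n a_n x^(n-1) and y''(x) = sum_{n>=2} n(n-1) a_n x^(n-2).
Substitute into P(x) y'' + Q(x) y' + R(x) y = 0 with P(x) = 1, Q(x) = 2x, R(x) = -2x^2 + 2x + 3, and match powers of x.
Initial conditions: a_0 = 1, a_1 = -2.
Setting the coefficient of each power of x to zero and solving order by order (substituting the coefficients already found):
  x^0: 2 a_2 + 3 a_0 = 0  ->  2 a_2 = -3 a_0 = -3  ->  a_2 = -3/2
  x^1: 6 a_3 + 5 a_1 + 2 a_0 = 0  ->  6 a_3 = -5 a_1 - 2 a_0 = 8  ->  a_3 = 4/3
  x^2: 12 a_4 + 7 a_2 + 2 a_1 - 2 a_0 = 0  ->  12 a_4 = -7 a_2 - 2 a_1 + 2 a_0 = 33/2  ->  a_4 = 11/8
  x^3: 20 a_5 + 9 a_3 + 2 a_2 - 2 a_1 = 0  ->  20 a_5 = -9 a_3 - 2 a_2 + 2 a_1 = -13  ->  a_5 = -13/20
Truncated series: y(x) = 1 - 2 x - (3/2) x^2 + (4/3) x^3 + (11/8) x^4 - (13/20) x^5 + O(x^6).

a_0 = 1; a_1 = -2; a_2 = -3/2; a_3 = 4/3; a_4 = 11/8; a_5 = -13/20


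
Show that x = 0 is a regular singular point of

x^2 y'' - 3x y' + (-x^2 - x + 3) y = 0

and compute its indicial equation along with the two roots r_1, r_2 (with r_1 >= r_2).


Divide by x^2 to reach normal form y'' + P_1(x) y' + P_2(x) y = 0 with P_1(x) = -3/x and P_2(x) = -1 - 1/x + 3/x^2.
x = 0 is a singular point because the y'-coefficient -3/x has a pole at x = 0 and the y-coefficient -1 - 1/x + 3/x^2 has a pole at x = 0.
It is a regular singular point because x P_1(x) = p(x) = -3 and x^2 P_2(x) = q(x) = -x^2 - x + 3 are polynomials, hence analytic at x = 0.
p(0) = -3,  q(0) = 3.
Indicial equation: r(r-1) + p(0) r + q(0) = 0, i.e. r^2 + (p(0) - 1) r + q(0) = 0, i.e. r^2 - 4 r + 3 = 0.
Discriminant: (-4)^2 - 4(3) = 4, so r = (4 ± 2)/2.
Solving: r_1 = 3, r_2 = 1.

indicial: r^2 - 4 r + 3 = 0; roots r_1 = 3, r_2 = 1


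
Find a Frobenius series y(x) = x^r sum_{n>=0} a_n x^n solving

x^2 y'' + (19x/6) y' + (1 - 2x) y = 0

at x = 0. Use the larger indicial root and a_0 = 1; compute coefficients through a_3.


Write in Frobenius form y'' + (p(x)/x) y' + (q(x)/x^2) y = 0:
  p(x) = 19/6,  q(x) = 1 - 2x.
Indicial equation: r(r-1) + (19/6) r + (1) = 0 -> roots r_1 = -2/3, r_2 = -3/2.
Take r = r_1 = -2/3. Let y(x) = x^r sum_{n>=0} a_n x^n with a_0 = 1.
Substitute y = x^r sum a_n x^n and match x^{r+n}. The recurrence is
  D(n) a_n - 2 a_{n-1} = 0,  where D(n) = (r+n)(r+n-1) + (19/6)(r+n) + (1).
  a_n = 2 / D(n) * a_{n-1}.
Since the indicial polynomial factors as (r - r_1)(r - r_2), D(n) = (r_1 + n - r_1)(r_1 + n - r_2) = n(n + 5/6).
Evaluating step by step (a_0 = 1):
  n = 1: D(1) = 1(1 + 5/6) = 11/6; numerator = 2(1) = 2; a_1 = (2)/(11/6) = 12/11
  n = 2: D(2) = 2(2 + 5/6) = 17/3; numerator = 2(12/11) = 24/11; a_2 = (24/11)/(17/3) = 72/187
  n = 3: D(3) = 3(3 + 5/6) = 23/2; numerator = 2(72/187) = 144/187; a_3 = (144/187)/(23/2) = 288/4301

r = -2/3; a_0 = 1; a_1 = 12/11; a_2 = 72/187; a_3 = 288/4301


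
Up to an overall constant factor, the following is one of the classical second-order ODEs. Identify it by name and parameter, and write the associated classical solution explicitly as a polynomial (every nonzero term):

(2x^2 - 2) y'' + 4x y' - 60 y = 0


All three coefficients share the factor -2; dividing through by -2 gives  (1 - x^2) y'' - 2x y' + 30 y = 0.
This matches the Legendre equation (1 - x^2) y'' - 2x y' + n(n+1) y = 0 (note the -2x y' term) with n(n+1) = 30, so n = 5; the polynomial solution is P_5(x).
With y = sum_k a_k x^k, matching x^k gives (k+2)(k+1) a_{k+2} = [k(k+1) - n(n+1)] a_k = (k - 5)(k + 6) a_k. The right side vanishes at k = 5, so the series with the parity of 5 terminates at degree 5.
Standard normalization (P_n(1) = 1): leading coefficient (2n)!/(2^n (n!)^2) = 3628800/(32*14400) = 63/8, so a_5 = 63/8. Work downward with a_k = (k+1)(k+2) a_{k+2} / ((k - 5)(k + 6)):
  a_3 = (4)(5)(63/8) / ((3 - 5)(3 + 6)) = (315/2)/(-18) = -35/4
  a_1 = (2)(3)(-35/4) / ((1 - 5)(1 + 6)) = (-105/2)/(-28) = 15/8
Hence P_5(x) = 63 x^5/8 - 35 x^3/4 + 15 x/8.

P_5(x); series = 63 x^5/8 - 35 x^3/4 + 15 x/8
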